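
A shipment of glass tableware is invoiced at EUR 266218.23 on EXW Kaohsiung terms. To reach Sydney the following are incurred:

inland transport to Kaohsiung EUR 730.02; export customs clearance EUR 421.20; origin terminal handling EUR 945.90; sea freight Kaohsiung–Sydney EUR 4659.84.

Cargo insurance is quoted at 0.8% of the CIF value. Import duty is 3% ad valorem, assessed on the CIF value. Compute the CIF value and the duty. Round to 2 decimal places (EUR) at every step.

CIF value: EUR 275176.60; import duty: EUR 8255.30

Let C be the CIF value. C = EXW price + pre-shipment costs + freight + 0.8% × C
C − 0.8% × C = 266218.23 + 730.02 + 421.20 + 945.90 + 4659.84
0.992 × C = 272975.19
C = 272975.19 / 0.992 = 275176.60
Insurance premium = 0.8% × 275176.60 = 2201.41
Import duty = 275176.60 × 3% = 8255.30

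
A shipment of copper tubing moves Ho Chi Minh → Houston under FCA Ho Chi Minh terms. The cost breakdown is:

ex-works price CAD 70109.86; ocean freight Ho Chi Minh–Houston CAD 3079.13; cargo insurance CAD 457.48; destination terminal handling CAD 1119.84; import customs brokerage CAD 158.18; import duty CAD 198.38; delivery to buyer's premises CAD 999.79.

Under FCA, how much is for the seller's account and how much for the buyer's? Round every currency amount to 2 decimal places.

Seller: CAD 70109.86; buyer: CAD 6012.80

FCA: the seller delivers export-cleared goods to the carrier; the buyer bears costs from that point.
Seller's account: goods 70109.86 = 70109.86
Buyer's account: freight 3079.13 + insurance 457.48 + destination terminal 1119.84 + brokerage 158.18 + duty 198.38 + delivery 999.79 = 6012.80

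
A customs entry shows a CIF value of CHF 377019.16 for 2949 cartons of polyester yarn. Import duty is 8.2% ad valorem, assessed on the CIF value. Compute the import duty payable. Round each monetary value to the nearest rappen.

Import duty: CHF 30915.57

Import duty = 377019.16 × 8.2% = 30915.57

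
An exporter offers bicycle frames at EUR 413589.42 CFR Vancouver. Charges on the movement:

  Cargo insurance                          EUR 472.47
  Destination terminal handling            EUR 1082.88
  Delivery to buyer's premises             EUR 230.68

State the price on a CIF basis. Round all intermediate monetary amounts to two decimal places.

CIF price: EUR 414061.89

Not relevant to the conversion: delivery, destination terminal — on the buyer under both terms; not part of either seller's price.
From CFR to CIF, the seller additionally bears: insurance.
CIF price = 413589.42 + 472.47 = 414061.89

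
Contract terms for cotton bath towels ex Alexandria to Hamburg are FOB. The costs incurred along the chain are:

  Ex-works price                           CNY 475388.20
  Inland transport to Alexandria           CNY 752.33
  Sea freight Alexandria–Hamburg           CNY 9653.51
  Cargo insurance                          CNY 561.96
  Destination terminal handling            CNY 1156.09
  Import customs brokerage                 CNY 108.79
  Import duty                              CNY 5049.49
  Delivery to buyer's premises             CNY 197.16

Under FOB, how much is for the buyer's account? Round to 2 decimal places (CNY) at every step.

Buyer's account: CNY 16727.00

FOB: the seller bears costs until goods are on board at the origin port; the buyer bears freight, insurance and all costs thereafter.
Seller's account: goods 475388.20 + inland to port 752.33 = 476140.53
Buyer's account: freight 9653.51 + insurance 561.96 + destination terminal 1156.09 + brokerage 108.79 + duty 5049.49 + delivery 197.16 = 16727.00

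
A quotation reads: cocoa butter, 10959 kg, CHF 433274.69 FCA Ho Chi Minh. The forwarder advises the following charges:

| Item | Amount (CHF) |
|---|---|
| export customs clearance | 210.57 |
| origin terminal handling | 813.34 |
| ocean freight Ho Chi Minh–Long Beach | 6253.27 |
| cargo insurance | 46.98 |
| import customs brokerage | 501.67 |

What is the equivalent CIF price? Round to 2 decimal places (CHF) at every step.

Not relevant to the conversion: export clearance — on the seller under both FCA and CIF; already in the FCA price and stays in the CIF price. brokerage — on the buyer under both terms; not part of either seller's price.
From FCA to CIF, the seller additionally bears: origin terminal, freight, insurance.
CIF price = 433274.69 + 813.34 + 6253.27 + 46.98 = 440388.28

CIF price: CHF 440388.28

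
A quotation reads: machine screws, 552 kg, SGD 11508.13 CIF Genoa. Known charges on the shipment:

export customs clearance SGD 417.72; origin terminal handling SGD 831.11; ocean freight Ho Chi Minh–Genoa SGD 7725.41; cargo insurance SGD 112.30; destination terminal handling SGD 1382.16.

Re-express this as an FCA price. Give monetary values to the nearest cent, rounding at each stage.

Not relevant to the conversion: export clearance — on the seller under both CIF and FCA; already in the CIF price and stays in the FCA price. destination terminal — on the buyer under both terms; not part of either seller's price.
From CIF to FCA, the seller no longer bears: origin terminal, freight, insurance.
FCA price = 11508.13 − 831.11 − 7725.41 − 112.30 = 2839.31

FCA price: SGD 2839.31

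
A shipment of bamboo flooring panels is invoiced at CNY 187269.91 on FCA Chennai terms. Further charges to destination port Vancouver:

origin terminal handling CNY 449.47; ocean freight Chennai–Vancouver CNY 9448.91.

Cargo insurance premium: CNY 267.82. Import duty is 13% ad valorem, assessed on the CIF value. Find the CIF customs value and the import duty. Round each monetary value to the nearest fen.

CIF = FCA price + pre-shipment costs + freight + insurance
CIF = 187269.91 + 449.47 + 9448.91 + 267.82 = 197436.11
Import duty = 197436.11 × 13% = 25666.69

CIF value: CNY 197436.11; import duty: CNY 25666.69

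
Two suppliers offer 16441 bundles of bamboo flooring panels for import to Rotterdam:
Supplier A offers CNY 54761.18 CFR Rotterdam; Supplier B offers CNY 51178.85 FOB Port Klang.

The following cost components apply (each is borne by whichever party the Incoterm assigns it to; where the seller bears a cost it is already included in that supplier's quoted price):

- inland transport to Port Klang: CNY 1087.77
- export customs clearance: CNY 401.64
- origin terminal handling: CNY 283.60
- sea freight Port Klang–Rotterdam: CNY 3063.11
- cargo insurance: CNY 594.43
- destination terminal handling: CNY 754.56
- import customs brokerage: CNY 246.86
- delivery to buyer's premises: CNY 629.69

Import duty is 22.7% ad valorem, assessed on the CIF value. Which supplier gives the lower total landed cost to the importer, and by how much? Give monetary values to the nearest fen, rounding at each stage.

Supplier B is cheaper by CNY 637.08

Supplier A (CFR):
CIF value = CFR price + insurance = 54761.18 + 594.43 = 55355.61
Import duty = 55355.61 × 22.7% = 12565.72
Buyer bears (A): 594.43 + 754.56 + 246.86 + 629.69 = 2225.54
Landed cost (A) = invoice 54761.18 + 2225.54 + duty 12565.72 = 69552.44
Supplier B (FOB):
CIF value = FOB price + freight + insurance = 51178.85 + 3063.11 + 594.43 = 54836.39
Import duty = 54836.39 × 22.7% = 12447.86
Buyer bears (B): 3063.11 + 594.43 + 754.56 + 246.86 + 629.69 = 5288.65
Landed cost (B) = invoice 51178.85 + 5288.65 + duty 12447.86 = 68915.36
Difference = |69552.44 − 68915.36| = 637.08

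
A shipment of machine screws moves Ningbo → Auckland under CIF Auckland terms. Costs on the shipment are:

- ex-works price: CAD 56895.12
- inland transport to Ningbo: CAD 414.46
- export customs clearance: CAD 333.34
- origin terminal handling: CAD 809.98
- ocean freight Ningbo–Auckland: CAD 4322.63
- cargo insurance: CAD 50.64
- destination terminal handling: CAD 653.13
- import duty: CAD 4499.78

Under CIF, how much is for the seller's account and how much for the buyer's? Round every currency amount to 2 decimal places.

Seller: CAD 62826.17; buyer: CAD 5152.91

CIF: the seller pays costs through ocean freight and marine insurance to the destination port.
Seller's account: goods 56895.12 + inland to port 414.46 + export clearance 333.34 + origin terminal 809.98 + freight 4322.63 + insurance 50.64 = 62826.17
Buyer's account: destination terminal 653.13 + duty 4499.78 = 5152.91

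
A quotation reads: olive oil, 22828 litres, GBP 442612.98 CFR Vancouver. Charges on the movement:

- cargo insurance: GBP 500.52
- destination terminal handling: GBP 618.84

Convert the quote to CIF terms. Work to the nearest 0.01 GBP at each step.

Not relevant to the conversion: destination terminal — on the buyer under both terms; not part of either seller's price.
From CFR to CIF, the seller additionally bears: insurance.
CIF price = 442612.98 + 500.52 = 443113.50

CIF price: GBP 443113.50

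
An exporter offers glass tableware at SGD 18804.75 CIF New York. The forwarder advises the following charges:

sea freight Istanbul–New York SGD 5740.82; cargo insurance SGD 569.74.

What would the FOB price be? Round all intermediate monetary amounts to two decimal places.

From CIF to FOB, the seller no longer bears: freight, insurance.
FOB price = 18804.75 − 5740.82 − 569.74 = 12494.19

FOB price: SGD 12494.19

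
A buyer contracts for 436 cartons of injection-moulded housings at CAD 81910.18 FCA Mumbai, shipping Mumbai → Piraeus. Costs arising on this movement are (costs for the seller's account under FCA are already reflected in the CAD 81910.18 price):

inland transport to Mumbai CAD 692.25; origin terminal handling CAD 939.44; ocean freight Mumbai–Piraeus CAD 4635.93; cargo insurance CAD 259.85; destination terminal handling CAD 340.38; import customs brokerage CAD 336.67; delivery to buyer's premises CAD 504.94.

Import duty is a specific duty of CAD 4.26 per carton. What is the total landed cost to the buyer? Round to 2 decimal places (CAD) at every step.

Total landed cost: CAD 90784.75

FCA: the seller delivers export-cleared goods to the carrier; the buyer bears costs from that point.
Already in the invoice (seller's account under FCA): inland to port — exclude.
CIF value = FCA price + origin terminal + freight + insurance = 81910.18 + 939.44 + 4635.93 + 259.85 = 87745.40
Import duty = 436 × 4.26 = 1857.36
Buyer bears: origin terminal 939.44 + freight 4635.93 + insurance 259.85 + destination terminal 340.38 + brokerage 336.67 + delivery 504.94 + duty 1857.36 = 8874.57
Landed cost = invoice 81910.18 + 8874.57 = 90784.75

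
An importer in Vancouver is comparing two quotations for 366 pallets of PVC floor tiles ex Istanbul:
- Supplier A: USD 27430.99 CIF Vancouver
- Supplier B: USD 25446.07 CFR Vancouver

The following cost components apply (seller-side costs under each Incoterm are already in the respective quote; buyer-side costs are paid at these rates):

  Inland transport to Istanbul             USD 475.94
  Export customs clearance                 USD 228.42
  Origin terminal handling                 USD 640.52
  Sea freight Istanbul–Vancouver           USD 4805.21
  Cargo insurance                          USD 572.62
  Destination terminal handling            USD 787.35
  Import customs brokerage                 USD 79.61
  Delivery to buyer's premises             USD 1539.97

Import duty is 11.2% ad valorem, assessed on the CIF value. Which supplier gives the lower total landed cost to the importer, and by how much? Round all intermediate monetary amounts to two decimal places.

Supplier B is cheaper by USD 1570.48

Supplier A (CIF):
The CIF price already equals the CIF value: 27430.99
Import duty = 27430.99 × 11.2% = 3072.27
Buyer bears (A): 787.35 + 79.61 + 1539.97 = 2406.93
Landed cost (A) = invoice 27430.99 + 2406.93 + duty 3072.27 = 32910.19
Supplier B (CFR):
CIF value = CFR price + insurance = 25446.07 + 572.62 = 26018.69
Import duty = 26018.69 × 11.2% = 2914.09
Buyer bears (B): 572.62 + 787.35 + 79.61 + 1539.97 = 2979.55
Landed cost (B) = invoice 25446.07 + 2979.55 + duty 2914.09 = 31339.71
Difference = |32910.19 − 31339.71| = 1570.48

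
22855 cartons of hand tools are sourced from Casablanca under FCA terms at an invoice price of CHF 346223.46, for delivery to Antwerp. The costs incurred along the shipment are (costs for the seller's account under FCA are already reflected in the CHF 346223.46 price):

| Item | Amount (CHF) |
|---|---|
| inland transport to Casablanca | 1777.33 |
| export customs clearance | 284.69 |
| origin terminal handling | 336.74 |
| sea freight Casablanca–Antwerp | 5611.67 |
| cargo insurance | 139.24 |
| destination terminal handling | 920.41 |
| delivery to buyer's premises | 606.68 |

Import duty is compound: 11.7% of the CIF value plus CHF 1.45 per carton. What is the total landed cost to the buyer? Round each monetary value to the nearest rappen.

Total landed cost: CHF 428198.35

FCA: the seller delivers export-cleared goods to the carrier; the buyer bears costs from that point.
Already in the invoice (seller's account under FCA): inland to port, export clearance — exclude.
CIF value = FCA price + origin terminal + freight + insurance = 346223.46 + 336.74 + 5611.67 + 139.24 = 352311.11
Ad valorem component: 352311.11 × 11.7% = 41220.40
Specific component: 22855 × 1.45 = 33139.75
Import duty = 41220.40 + 33139.75 = 74360.15
Buyer bears: origin terminal 336.74 + freight 5611.67 + insurance 139.24 + destination terminal 920.41 + delivery 606.68 + duty 74360.15 = 81974.89
Landed cost = invoice 346223.46 + 81974.89 = 428198.35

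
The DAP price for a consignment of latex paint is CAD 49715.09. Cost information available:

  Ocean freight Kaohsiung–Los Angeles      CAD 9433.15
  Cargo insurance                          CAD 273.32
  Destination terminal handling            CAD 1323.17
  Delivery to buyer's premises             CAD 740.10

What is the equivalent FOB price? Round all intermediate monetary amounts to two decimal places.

FOB price: CAD 37945.35

From DAP to FOB, the seller no longer bears: freight, insurance, destination terminal, delivery.
FOB price = 49715.09 − 9433.15 − 273.32 − 1323.17 − 740.10 = 37945.35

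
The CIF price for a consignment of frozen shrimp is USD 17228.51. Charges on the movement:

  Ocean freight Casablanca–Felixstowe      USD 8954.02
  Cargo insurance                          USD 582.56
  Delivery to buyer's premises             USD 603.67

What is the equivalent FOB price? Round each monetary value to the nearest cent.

Not relevant to the conversion: delivery — on the buyer under both terms; not part of either seller's price.
From CIF to FOB, the seller no longer bears: freight, insurance.
FOB price = 17228.51 − 8954.02 − 582.56 = 7691.93

FOB price: USD 7691.93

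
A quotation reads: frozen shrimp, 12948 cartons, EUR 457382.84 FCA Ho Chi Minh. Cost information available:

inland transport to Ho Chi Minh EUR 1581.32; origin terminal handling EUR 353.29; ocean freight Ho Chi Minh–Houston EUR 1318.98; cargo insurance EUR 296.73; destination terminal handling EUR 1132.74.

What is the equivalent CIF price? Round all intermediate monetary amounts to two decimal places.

CIF price: EUR 459351.84

Not relevant to the conversion: inland to port — on the seller under both FCA and CIF; already in the FCA price and stays in the CIF price. destination terminal — on the buyer under both terms; not part of either seller's price.
From FCA to CIF, the seller additionally bears: origin terminal, freight, insurance.
CIF price = 457382.84 + 353.29 + 1318.98 + 296.73 = 459351.84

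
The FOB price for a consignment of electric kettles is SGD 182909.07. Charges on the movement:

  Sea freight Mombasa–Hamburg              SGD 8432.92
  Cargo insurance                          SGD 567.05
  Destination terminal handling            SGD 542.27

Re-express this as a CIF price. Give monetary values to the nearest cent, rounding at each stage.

Not relevant to the conversion: destination terminal — on the buyer under both terms; not part of either seller's price.
From FOB to CIF, the seller additionally bears: freight, insurance.
CIF price = 182909.07 + 8432.92 + 567.05 = 191909.04

CIF price: SGD 191909.04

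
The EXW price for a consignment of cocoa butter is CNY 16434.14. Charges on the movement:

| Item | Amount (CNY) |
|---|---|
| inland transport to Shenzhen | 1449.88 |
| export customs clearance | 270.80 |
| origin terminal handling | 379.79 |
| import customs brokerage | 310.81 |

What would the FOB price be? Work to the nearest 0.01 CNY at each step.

Not relevant to the conversion: brokerage — on the buyer under both terms; not part of either seller's price.
From EXW to FOB, the seller additionally bears: inland to port, export clearance, origin terminal.
FOB price = 16434.14 + 1449.88 + 270.80 + 379.79 = 18534.61

FOB price: CNY 18534.61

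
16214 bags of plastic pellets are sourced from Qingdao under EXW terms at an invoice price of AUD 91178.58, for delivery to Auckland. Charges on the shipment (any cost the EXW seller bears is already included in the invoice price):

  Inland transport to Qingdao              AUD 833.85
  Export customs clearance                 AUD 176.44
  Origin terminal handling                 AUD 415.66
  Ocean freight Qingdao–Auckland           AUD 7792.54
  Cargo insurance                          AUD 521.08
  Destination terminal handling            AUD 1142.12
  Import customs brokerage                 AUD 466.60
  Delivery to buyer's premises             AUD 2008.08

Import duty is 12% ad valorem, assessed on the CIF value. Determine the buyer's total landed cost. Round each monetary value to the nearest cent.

Total landed cost: AUD 116645.13

EXW: the seller makes goods available at their premises; the buyer bears all onward costs.
CIF value = EXW price + inland to port + export clearance + origin terminal + freight + insurance = 91178.58 + 833.85 + 176.44 + 415.66 + 7792.54 + 521.08 = 100918.15
Import duty = 100918.15 × 12% = 12110.18
Buyer bears: inland to port 833.85 + export clearance 176.44 + origin terminal 415.66 + freight 7792.54 + insurance 521.08 + destination terminal 1142.12 + brokerage 466.60 + delivery 2008.08 + duty 12110.18 = 25466.55
Landed cost = invoice 91178.58 + 25466.55 = 116645.13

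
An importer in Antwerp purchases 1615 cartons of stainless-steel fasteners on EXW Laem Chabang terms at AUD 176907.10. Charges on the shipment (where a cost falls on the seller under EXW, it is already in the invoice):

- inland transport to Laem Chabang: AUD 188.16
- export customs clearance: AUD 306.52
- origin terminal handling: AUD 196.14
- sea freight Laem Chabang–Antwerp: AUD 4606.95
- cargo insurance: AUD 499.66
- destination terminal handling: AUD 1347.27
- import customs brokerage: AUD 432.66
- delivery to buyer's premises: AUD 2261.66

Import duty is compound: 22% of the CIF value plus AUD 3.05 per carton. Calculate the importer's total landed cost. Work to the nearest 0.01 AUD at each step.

Total landed cost: AUD 231866.87

EXW: the seller makes goods available at their premises; the buyer bears all onward costs.
CIF value = EXW price + inland to port + export clearance + origin terminal + freight + insurance = 176907.10 + 188.16 + 306.52 + 196.14 + 4606.95 + 499.66 = 182704.53
Ad valorem component: 182704.53 × 22% = 40195.00
Specific component: 1615 × 3.05 = 4925.75
Import duty = 40195.00 + 4925.75 = 45120.75
Buyer bears: inland to port 188.16 + export clearance 306.52 + origin terminal 196.14 + freight 4606.95 + insurance 499.66 + destination terminal 1347.27 + brokerage 432.66 + delivery 2261.66 + duty 45120.75 = 54959.77
Landed cost = invoice 176907.10 + 54959.77 = 231866.87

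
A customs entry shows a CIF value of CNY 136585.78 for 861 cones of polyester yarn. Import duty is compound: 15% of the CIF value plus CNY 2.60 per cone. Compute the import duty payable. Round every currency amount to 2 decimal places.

Import duty: CNY 22726.47

Ad valorem component: 136585.78 × 15% = 20487.87
Specific component: 861 × 2.60 = 2238.60
Import duty = 20487.87 + 2238.60 = 22726.47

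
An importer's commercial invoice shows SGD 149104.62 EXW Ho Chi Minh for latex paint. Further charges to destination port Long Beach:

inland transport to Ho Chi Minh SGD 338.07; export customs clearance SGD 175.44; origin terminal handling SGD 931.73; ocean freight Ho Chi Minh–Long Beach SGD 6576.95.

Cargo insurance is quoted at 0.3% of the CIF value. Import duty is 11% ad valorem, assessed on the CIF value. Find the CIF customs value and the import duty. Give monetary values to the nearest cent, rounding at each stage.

Let C be the CIF value. C = EXW price + pre-shipment costs + freight + 0.3% × C
C − 0.3% × C = 149104.62 + 338.07 + 175.44 + 931.73 + 6576.95
0.997 × C = 157126.81
C = 157126.81 / 0.997 = 157599.61
Insurance premium = 0.3% × 157599.61 = 472.80
Import duty = 157599.61 × 11% = 17335.96

CIF value: SGD 157599.61; import duty: SGD 17335.96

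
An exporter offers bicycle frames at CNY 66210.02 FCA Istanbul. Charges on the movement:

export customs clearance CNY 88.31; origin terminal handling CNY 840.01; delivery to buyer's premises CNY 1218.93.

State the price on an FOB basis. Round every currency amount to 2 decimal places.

FOB price: CNY 67050.03

Not relevant to the conversion: export clearance — on the seller under both FCA and FOB; already in the FCA price and stays in the FOB price. delivery — on the buyer under both terms; not part of either seller's price.
From FCA to FOB, the seller additionally bears: origin terminal.
FOB price = 66210.02 + 840.01 = 67050.03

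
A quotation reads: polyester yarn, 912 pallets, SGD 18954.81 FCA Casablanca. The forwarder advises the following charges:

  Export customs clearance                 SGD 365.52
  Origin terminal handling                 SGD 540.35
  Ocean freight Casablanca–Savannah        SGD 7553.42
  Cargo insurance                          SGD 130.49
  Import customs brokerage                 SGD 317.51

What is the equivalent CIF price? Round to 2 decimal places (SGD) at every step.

CIF price: SGD 27179.07

Not relevant to the conversion: export clearance — on the seller under both FCA and CIF; already in the FCA price and stays in the CIF price. brokerage — on the buyer under both terms; not part of either seller's price.
From FCA to CIF, the seller additionally bears: origin terminal, freight, insurance.
CIF price = 18954.81 + 540.35 + 7553.42 + 130.49 = 27179.07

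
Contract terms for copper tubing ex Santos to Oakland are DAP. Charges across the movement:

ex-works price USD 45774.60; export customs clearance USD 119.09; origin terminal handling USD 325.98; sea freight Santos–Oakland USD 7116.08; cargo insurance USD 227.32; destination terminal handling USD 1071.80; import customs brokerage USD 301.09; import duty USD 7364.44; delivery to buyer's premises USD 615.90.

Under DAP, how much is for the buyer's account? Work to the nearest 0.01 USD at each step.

Buyer's account: USD 7665.53

DAP: the seller bears all costs to the named destination except import duty and clearance.
Seller's account: goods 45774.60 + export clearance 119.09 + origin terminal 325.98 + freight 7116.08 + insurance 227.32 + destination terminal 1071.80 + delivery 615.90 = 55250.77
Buyer's account: brokerage 301.09 + duty 7364.44 = 7665.53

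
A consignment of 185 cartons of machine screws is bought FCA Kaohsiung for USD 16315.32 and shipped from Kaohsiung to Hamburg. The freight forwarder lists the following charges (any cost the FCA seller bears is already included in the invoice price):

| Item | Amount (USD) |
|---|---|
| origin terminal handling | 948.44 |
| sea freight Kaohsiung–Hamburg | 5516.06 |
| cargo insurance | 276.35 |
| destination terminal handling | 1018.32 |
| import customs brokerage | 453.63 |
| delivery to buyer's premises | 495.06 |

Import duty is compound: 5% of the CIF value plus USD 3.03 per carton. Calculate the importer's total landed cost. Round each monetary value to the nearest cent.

Total landed cost: USD 26736.54

FCA: the seller delivers export-cleared goods to the carrier; the buyer bears costs from that point.
CIF value = FCA price + origin terminal + freight + insurance = 16315.32 + 948.44 + 5516.06 + 276.35 = 23056.17
Ad valorem component: 23056.17 × 5% = 1152.81
Specific component: 185 × 3.03 = 560.55
Import duty = 1152.81 + 560.55 = 1713.36
Buyer bears: origin terminal 948.44 + freight 5516.06 + insurance 276.35 + destination terminal 1018.32 + brokerage 453.63 + delivery 495.06 + duty 1713.36 = 10421.22
Landed cost = invoice 16315.32 + 10421.22 = 26736.54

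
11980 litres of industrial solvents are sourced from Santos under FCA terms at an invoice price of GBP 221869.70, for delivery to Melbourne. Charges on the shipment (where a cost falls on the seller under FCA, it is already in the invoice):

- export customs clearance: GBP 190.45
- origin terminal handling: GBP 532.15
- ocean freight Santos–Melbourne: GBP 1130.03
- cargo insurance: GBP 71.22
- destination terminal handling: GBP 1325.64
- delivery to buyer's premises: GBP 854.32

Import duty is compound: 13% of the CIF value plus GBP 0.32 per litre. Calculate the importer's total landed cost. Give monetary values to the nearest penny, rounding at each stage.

FCA: the seller delivers export-cleared goods to the carrier; the buyer bears costs from that point.
Already in the invoice (seller's account under FCA): export clearance — exclude.
CIF value = FCA price + origin terminal + freight + insurance = 221869.70 + 532.15 + 1130.03 + 71.22 = 223603.10
Ad valorem component: 223603.10 × 13% = 29068.40
Specific component: 11980 × 0.32 = 3833.60
Import duty = 29068.40 + 3833.60 = 32902.00
Buyer bears: origin terminal 532.15 + freight 1130.03 + insurance 71.22 + destination terminal 1325.64 + delivery 854.32 + duty 32902.00 = 36815.36
Landed cost = invoice 221869.70 + 36815.36 = 258685.06

Total landed cost: GBP 258685.06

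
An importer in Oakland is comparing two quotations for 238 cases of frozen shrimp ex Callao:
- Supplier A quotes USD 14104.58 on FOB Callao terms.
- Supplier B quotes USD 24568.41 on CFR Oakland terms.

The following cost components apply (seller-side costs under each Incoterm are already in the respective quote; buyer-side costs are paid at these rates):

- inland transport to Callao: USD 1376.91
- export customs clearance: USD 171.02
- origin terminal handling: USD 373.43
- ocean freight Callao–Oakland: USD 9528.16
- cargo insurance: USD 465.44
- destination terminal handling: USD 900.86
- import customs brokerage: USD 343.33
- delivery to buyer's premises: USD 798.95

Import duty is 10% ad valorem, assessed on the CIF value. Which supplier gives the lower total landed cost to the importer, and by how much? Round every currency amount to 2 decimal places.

Supplier A (FOB):
CIF value = FOB price + freight + insurance = 14104.58 + 9528.16 + 465.44 = 24098.18
Import duty = 24098.18 × 10% = 2409.82
Buyer bears (A): 9528.16 + 465.44 + 900.86 + 343.33 + 798.95 = 12036.74
Landed cost (A) = invoice 14104.58 + 12036.74 + duty 2409.82 = 28551.14
Supplier B (CFR):
CIF value = CFR price + insurance = 24568.41 + 465.44 = 25033.85
Import duty = 25033.85 × 10% = 2503.39
Buyer bears (B): 465.44 + 900.86 + 343.33 + 798.95 = 2508.58
Landed cost (B) = invoice 24568.41 + 2508.58 + duty 2503.39 = 29580.38
Difference = |28551.14 − 29580.38| = 1029.24

Supplier A is cheaper by USD 1029.24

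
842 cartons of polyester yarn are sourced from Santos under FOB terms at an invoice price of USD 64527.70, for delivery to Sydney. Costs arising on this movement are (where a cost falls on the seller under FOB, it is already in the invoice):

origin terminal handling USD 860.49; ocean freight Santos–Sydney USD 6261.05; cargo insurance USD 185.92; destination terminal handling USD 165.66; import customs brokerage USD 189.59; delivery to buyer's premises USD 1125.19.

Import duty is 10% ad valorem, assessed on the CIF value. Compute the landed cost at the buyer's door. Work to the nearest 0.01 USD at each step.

Total landed cost: USD 79552.58

FOB: the seller bears costs until goods are on board at the origin port; the buyer bears freight, insurance and all costs thereafter.
Already in the invoice (seller's account under FOB): origin terminal — exclude.
CIF value = FOB price + freight + insurance = 64527.70 + 6261.05 + 185.92 = 70974.67
Import duty = 70974.67 × 10% = 7097.47
Buyer bears: freight 6261.05 + insurance 185.92 + destination terminal 165.66 + brokerage 189.59 + delivery 1125.19 + duty 7097.47 = 15024.88
Landed cost = invoice 64527.70 + 15024.88 = 79552.58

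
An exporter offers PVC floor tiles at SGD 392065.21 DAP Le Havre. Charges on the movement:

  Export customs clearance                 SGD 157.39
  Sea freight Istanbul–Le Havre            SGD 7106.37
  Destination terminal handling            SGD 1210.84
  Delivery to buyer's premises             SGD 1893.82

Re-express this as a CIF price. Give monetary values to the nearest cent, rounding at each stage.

Not relevant to the conversion: freight, export clearance — on the seller under both DAP and CIF; already in the DAP price and stays in the CIF price.
From DAP to CIF, the seller no longer bears: destination terminal, delivery.
CIF price = 392065.21 − 1210.84 − 1893.82 = 388960.55

CIF price: SGD 388960.55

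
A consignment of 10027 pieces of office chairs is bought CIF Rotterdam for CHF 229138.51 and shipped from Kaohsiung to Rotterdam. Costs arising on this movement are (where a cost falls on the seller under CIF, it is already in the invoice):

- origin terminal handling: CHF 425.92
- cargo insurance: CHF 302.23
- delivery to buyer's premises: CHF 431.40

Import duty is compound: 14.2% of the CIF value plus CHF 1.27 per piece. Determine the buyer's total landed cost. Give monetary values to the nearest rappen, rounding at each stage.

CIF: the seller pays costs through ocean freight and marine insurance to the destination port.
Already in the invoice (seller's account under CIF): origin terminal, insurance — exclude.
The CIF price already equals the CIF value: 229138.51
Ad valorem component: 229138.51 × 14.2% = 32537.67
Specific component: 10027 × 1.27 = 12734.29
Import duty = 32537.67 + 12734.29 = 45271.96
Buyer bears: delivery 431.40 + duty 45271.96 = 45703.36
Landed cost = invoice 229138.51 + 45703.36 = 274841.87

Total landed cost: CHF 274841.87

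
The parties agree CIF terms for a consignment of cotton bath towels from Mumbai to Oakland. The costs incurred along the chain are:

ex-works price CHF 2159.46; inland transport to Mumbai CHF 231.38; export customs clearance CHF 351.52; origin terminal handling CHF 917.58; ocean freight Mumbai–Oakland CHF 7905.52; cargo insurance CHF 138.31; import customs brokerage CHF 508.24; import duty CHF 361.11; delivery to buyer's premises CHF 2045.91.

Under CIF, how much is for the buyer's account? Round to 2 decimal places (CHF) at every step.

CIF: the seller pays costs through ocean freight and marine insurance to the destination port.
Seller's account: goods 2159.46 + inland to port 231.38 + export clearance 351.52 + origin terminal 917.58 + freight 7905.52 + insurance 138.31 = 11703.77
Buyer's account: brokerage 508.24 + duty 361.11 + delivery 2045.91 = 2915.26

Buyer's account: CHF 2915.26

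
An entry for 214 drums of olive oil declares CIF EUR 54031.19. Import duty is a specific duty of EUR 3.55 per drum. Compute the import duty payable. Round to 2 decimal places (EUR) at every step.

Import duty = 214 × 3.55 = 759.70

Import duty: EUR 759.70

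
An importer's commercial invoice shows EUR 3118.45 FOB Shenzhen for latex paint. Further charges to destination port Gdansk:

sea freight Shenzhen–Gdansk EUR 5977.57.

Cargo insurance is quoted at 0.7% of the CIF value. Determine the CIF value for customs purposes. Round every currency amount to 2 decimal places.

Let C be the CIF value. C = FOB price + freight + 0.7% × C
C − 0.7% × C = 3118.45 + 5977.57
0.993 × C = 9096.02
C = 9096.02 / 0.993 = 9160.14
Insurance premium = 0.7% × 9160.14 = 64.12

CIF value: EUR 9160.14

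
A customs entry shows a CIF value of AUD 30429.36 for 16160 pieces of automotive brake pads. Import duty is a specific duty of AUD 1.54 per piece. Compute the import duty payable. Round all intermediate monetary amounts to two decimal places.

Import duty = 16160 × 1.54 = 24886.40

Import duty: AUD 24886.40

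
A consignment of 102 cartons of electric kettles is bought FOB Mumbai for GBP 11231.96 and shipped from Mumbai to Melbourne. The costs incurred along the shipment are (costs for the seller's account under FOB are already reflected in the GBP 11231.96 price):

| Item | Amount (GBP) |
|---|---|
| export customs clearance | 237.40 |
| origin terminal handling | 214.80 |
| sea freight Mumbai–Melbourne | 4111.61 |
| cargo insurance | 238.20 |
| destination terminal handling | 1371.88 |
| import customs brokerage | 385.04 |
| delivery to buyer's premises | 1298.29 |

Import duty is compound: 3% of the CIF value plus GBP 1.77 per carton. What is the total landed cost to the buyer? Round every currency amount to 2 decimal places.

Total landed cost: GBP 19284.97

FOB: the seller bears costs until goods are on board at the origin port; the buyer bears freight, insurance and all costs thereafter.
Already in the invoice (seller's account under FOB): export clearance, origin terminal — exclude.
CIF value = FOB price + freight + insurance = 11231.96 + 4111.61 + 238.20 = 15581.77
Ad valorem component: 15581.77 × 3% = 467.45
Specific component: 102 × 1.77 = 180.54
Import duty = 467.45 + 180.54 = 647.99
Buyer bears: freight 4111.61 + insurance 238.20 + destination terminal 1371.88 + brokerage 385.04 + delivery 1298.29 + duty 647.99 = 8053.01
Landed cost = invoice 11231.96 + 8053.01 = 19284.97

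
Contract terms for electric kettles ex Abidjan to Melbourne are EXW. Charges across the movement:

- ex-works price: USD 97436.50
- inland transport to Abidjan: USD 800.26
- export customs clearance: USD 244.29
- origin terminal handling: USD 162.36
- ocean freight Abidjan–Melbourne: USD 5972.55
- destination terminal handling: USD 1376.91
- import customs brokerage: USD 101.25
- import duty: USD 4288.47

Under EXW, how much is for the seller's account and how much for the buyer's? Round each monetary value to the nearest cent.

EXW: the seller makes goods available at their premises; the buyer bears all onward costs.
Seller's account: goods 97436.50 = 97436.50
Buyer's account: inland to port 800.26 + export clearance 244.29 + origin terminal 162.36 + freight 5972.55 + destination terminal 1376.91 + brokerage 101.25 + duty 4288.47 = 12946.09

Seller: USD 97436.50; buyer: USD 12946.09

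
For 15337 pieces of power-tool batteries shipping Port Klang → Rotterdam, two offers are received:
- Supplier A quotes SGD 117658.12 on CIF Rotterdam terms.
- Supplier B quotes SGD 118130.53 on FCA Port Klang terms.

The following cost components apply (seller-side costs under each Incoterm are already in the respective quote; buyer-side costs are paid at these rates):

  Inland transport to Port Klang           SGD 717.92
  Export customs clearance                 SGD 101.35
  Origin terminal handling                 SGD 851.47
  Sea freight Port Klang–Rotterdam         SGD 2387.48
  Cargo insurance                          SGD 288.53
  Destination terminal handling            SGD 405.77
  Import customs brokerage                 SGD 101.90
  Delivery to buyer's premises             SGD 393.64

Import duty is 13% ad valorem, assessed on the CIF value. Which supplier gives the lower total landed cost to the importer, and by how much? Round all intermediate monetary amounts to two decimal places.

Supplier A (CIF):
The CIF price already equals the CIF value: 117658.12
Import duty = 117658.12 × 13% = 15295.56
Buyer bears (A): 405.77 + 101.90 + 393.64 = 901.31
Landed cost (A) = invoice 117658.12 + 901.31 + duty 15295.56 = 133854.99
Supplier B (FCA):
CIF value = FCA price + origin terminal + freight + insurance = 118130.53 + 851.47 + 2387.48 + 288.53 = 121658.01
Import duty = 121658.01 × 13% = 15815.54
Buyer bears (B): 851.47 + 2387.48 + 288.53 + 405.77 + 101.90 + 393.64 = 4428.79
Landed cost (B) = invoice 118130.53 + 4428.79 + duty 15815.54 = 138374.86
Difference = |133854.99 − 138374.86| = 4519.87

Supplier A is cheaper by SGD 4519.87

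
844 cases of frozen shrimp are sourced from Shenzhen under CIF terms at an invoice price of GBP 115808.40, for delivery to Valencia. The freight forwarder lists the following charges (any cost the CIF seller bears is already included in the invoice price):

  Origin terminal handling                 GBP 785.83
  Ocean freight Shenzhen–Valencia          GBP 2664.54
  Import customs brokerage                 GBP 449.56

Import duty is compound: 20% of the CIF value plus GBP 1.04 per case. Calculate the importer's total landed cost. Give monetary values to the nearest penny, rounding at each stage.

CIF: the seller pays costs through ocean freight and marine insurance to the destination port.
Already in the invoice (seller's account under CIF): origin terminal, freight — exclude.
The CIF price already equals the CIF value: 115808.40
Ad valorem component: 115808.40 × 20% = 23161.68
Specific component: 844 × 1.04 = 877.76
Import duty = 23161.68 + 877.76 = 24039.44
Buyer bears: brokerage 449.56 + duty 24039.44 = 24489.00
Landed cost = invoice 115808.40 + 24489.00 = 140297.40

Total landed cost: GBP 140297.40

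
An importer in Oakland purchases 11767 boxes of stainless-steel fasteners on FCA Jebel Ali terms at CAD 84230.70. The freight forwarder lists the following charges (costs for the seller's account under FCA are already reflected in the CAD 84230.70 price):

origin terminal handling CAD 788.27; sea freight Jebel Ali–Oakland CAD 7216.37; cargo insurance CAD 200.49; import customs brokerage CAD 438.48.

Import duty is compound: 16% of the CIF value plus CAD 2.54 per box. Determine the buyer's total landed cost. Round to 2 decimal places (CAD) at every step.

Total landed cost: CAD 137552.22

FCA: the seller delivers export-cleared goods to the carrier; the buyer bears costs from that point.
CIF value = FCA price + origin terminal + freight + insurance = 84230.70 + 788.27 + 7216.37 + 200.49 = 92435.83
Ad valorem component: 92435.83 × 16% = 14789.73
Specific component: 11767 × 2.54 = 29888.18
Import duty = 14789.73 + 29888.18 = 44677.91
Buyer bears: origin terminal 788.27 + freight 7216.37 + insurance 200.49 + brokerage 438.48 + duty 44677.91 = 53321.52
Landed cost = invoice 84230.70 + 53321.52 = 137552.22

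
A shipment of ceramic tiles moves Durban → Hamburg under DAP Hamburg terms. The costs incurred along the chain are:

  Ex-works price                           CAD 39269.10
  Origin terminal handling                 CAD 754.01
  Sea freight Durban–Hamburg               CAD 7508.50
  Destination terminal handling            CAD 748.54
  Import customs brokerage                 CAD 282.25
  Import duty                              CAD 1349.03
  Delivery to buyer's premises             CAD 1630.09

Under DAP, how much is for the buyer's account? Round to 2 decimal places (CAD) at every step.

DAP: the seller bears all costs to the named destination except import duty and clearance.
Seller's account: goods 39269.10 + origin terminal 754.01 + freight 7508.50 + destination terminal 748.54 + delivery 1630.09 = 49910.24
Buyer's account: brokerage 282.25 + duty 1349.03 = 1631.28

Buyer's account: CAD 1631.28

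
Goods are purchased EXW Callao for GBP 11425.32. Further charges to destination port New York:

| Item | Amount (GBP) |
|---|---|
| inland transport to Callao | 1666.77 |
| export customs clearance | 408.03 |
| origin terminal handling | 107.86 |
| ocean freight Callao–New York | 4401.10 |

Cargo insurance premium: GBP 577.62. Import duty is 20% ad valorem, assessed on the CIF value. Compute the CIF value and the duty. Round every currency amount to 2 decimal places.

CIF value: GBP 18586.70; import duty: GBP 3717.34

CIF = EXW price + pre-shipment costs + freight + insurance
CIF = 11425.32 + 1666.77 + 408.03 + 107.86 + 4401.10 + 577.62 = 18586.70
Import duty = 18586.70 × 20% = 3717.34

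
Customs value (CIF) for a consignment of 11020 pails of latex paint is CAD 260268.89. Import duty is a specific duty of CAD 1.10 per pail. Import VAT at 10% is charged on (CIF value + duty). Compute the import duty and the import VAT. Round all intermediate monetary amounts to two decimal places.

Import duty: CAD 12122.00; import VAT: CAD 27239.09

Import duty = 11020 × 1.10 = 12122.00
VAT base = CIF + duty = 260268.89 + 12122.00 = 272390.89
Import VAT = 272390.89 × 10% = 27239.09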